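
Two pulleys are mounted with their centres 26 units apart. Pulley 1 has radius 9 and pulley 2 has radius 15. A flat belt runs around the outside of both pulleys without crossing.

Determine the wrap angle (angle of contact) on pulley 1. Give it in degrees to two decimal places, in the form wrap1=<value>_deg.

wrap1=153.32_deg

open belt: β = asin((r2−r1)/C) = asin(6/26) = 13.3424°
wrap1 = π − 2β = 153.3153°
wrap2 = π + 2β = 206.6847°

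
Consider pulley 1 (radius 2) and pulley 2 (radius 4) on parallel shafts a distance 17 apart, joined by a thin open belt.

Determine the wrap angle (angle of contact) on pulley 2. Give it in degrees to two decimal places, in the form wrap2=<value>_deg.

wrap2=193.51_deg

open belt: β = asin((r2−r1)/C) = asin(2/17) = 6.7563°
wrap1 = π − 2β = 166.4873°
wrap2 = π + 2β = 193.5127°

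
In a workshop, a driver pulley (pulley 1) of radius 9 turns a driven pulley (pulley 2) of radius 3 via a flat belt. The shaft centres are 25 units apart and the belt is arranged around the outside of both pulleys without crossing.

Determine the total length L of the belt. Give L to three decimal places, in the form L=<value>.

L=89.146

open belt: β = asin((r2−r1)/C) = asin(-6/25) = -13.8865°
wrap1 = π − 2β = 207.7731°
wrap2 = π + 2β = 152.2269°
tangent length = C·cosβ = 24.2693
L = r1·wrap1 + r2·wrap2 + 2·C·cosβ = 9·3.6263 + 3·2.6569 + 2·24.2693 = 89.1461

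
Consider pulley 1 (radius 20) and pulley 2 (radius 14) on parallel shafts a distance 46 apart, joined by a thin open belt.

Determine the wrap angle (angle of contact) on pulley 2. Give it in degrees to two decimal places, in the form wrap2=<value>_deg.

wrap2=165.01_deg

open belt: β = asin((r2−r1)/C) = asin(-6/46) = -7.4947°
wrap1 = π − 2β = 194.9894°
wrap2 = π + 2β = 165.0106°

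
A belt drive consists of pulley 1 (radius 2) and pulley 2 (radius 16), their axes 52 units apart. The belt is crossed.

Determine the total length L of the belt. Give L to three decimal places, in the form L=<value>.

L=166.844

crossed belt: β = asin((r1+r2)/C) = asin(18/52) = 20.2522°
wrap1 = wrap2 = π + 2β = 220.5045°
tangent length = C·cosβ = 48.7852
L = (r1+r2)·wrap + 2·C·cosβ = 18·3.8485 + 2·48.7852 = 166.8440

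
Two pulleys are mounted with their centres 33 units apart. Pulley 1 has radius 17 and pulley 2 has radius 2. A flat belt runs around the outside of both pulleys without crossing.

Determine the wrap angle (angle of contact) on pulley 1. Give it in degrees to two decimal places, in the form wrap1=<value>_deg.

wrap1=234.07_deg

open belt: β = asin((r2−r1)/C) = asin(-15/33) = -27.0357°
wrap1 = π − 2β = 234.0714°
wrap2 = π + 2β = 125.9286°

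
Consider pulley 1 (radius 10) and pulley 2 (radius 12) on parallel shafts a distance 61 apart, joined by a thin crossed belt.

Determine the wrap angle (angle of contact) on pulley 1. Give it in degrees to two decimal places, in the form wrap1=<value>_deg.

crossed belt: β = asin((r1+r2)/C) = asin(22/61) = 21.1405°
wrap1 = wrap2 = π + 2β = 222.2809°

wrap1=222.28_deg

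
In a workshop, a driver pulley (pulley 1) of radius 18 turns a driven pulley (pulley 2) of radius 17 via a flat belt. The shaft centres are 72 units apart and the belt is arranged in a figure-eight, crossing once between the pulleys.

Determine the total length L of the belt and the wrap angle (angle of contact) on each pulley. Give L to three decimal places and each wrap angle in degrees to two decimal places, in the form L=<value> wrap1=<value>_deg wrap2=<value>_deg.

crossed belt: β = asin((r1+r2)/C) = asin(35/72) = 29.0853°
wrap1 = wrap2 = π + 2β = 238.1706°
tangent length = C·cosβ = 62.9206
L = (r1+r2)·wrap + 2·C·cosβ = 35·4.1569 + 2·62.9206 = 271.3313

L=271.331 wrap1=238.17_deg wrap2=238.17_deg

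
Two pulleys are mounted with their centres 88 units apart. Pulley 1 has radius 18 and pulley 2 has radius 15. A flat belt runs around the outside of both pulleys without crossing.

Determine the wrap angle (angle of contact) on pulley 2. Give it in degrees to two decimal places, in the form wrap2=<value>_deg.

open belt: β = asin((r2−r1)/C) = asin(-3/88) = -1.9536°
wrap1 = π − 2β = 183.9073°
wrap2 = π + 2β = 176.0927°

wrap2=176.09_deg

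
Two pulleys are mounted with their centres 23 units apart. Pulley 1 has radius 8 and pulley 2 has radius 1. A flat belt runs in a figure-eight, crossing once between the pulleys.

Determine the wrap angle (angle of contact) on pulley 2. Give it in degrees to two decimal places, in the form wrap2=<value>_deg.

wrap2=226.07_deg

crossed belt: β = asin((r1+r2)/C) = asin(9/23) = 23.0357°
wrap1 = wrap2 = π + 2β = 226.0714°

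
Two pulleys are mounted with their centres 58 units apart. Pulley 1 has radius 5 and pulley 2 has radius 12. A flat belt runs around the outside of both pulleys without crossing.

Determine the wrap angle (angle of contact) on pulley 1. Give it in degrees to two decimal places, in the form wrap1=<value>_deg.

wrap1=166.14_deg

open belt: β = asin((r2−r1)/C) = asin(7/58) = 6.9319°
wrap1 = π − 2β = 166.1362°
wrap2 = π + 2β = 193.8638°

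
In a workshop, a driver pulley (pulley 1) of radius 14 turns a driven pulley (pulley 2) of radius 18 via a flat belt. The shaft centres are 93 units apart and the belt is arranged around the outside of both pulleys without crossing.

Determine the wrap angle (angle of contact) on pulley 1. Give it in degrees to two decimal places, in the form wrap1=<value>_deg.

open belt: β = asin((r2−r1)/C) = asin(4/93) = 2.4651°
wrap1 = π − 2β = 175.0698°
wrap2 = π + 2β = 184.9302°

wrap1=175.07_deg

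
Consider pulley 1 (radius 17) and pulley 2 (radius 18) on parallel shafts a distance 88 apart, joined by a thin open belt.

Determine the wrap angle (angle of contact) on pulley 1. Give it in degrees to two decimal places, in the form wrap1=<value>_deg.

wrap1=178.70_deg

open belt: β = asin((r2−r1)/C) = asin(1/88) = 0.6511°
wrap1 = π − 2β = 178.6978°
wrap2 = π + 2β = 181.3022°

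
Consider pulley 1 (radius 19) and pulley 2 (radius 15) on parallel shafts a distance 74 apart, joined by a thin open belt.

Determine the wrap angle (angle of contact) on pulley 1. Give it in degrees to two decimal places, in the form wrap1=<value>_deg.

open belt: β = asin((r2−r1)/C) = asin(-4/74) = -3.0986°
wrap1 = π − 2β = 186.1972°
wrap2 = π + 2β = 173.8028°

wrap1=186.20_deg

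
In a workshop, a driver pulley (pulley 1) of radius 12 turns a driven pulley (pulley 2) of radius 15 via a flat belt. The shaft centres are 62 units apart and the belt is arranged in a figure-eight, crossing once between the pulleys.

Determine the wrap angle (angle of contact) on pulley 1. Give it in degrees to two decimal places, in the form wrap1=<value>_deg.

crossed belt: β = asin((r1+r2)/C) = asin(27/62) = 25.8161°
wrap1 = wrap2 = π + 2β = 231.6322°

wrap1=231.63_deg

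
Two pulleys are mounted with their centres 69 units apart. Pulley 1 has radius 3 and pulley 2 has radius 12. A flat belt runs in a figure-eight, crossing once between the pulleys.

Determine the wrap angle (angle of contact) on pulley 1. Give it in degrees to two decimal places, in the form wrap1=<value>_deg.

crossed belt: β = asin((r1+r2)/C) = asin(15/69) = 12.5559°
wrap1 = wrap2 = π + 2β = 205.1117°

wrap1=205.11_deg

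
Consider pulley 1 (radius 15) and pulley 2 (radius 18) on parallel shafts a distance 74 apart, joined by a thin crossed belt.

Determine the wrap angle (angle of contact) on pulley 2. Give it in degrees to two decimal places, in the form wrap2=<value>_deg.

crossed belt: β = asin((r1+r2)/C) = asin(33/74) = 26.4839°
wrap1 = wrap2 = π + 2β = 232.9678°

wrap2=232.97_deg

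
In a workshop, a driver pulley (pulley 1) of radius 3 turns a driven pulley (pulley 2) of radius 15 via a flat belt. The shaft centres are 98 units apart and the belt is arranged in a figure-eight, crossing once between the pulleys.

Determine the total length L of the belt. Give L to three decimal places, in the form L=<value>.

crossed belt: β = asin((r1+r2)/C) = asin(18/98) = 10.5838°
wrap1 = wrap2 = π + 2β = 201.1676°
tangent length = C·cosβ = 96.3328
L = (r1+r2)·wrap + 2·C·cosβ = 18·3.5110 + 2·96.3328 = 255.8642

L=255.864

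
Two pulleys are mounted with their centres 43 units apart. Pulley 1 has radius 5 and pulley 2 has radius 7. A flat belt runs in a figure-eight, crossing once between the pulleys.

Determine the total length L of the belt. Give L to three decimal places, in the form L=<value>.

crossed belt: β = asin((r1+r2)/C) = asin(12/43) = 16.2047°
wrap1 = wrap2 = π + 2β = 212.4094°
tangent length = C·cosβ = 41.2916
L = (r1+r2)·wrap + 2·C·cosβ = 12·3.7072 + 2·41.2916 = 127.0702

L=127.070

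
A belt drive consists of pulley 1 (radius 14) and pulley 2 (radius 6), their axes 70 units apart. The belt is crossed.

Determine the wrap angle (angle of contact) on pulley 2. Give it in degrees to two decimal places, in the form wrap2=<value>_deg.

wrap2=213.20_deg

crossed belt: β = asin((r1+r2)/C) = asin(20/70) = 16.6015°
wrap1 = wrap2 = π + 2β = 213.2031°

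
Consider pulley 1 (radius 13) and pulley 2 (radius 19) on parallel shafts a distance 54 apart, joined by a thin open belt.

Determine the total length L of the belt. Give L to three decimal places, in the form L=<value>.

L=209.198

open belt: β = asin((r2−r1)/C) = asin(6/54) = 6.3794°
wrap1 = π − 2β = 167.2413°
wrap2 = π + 2β = 192.7587°
tangent length = C·cosβ = 53.6656
L = r1·wrap1 + r2·wrap2 + 2·C·cosβ = 13·2.9189 + 19·3.3643 + 2·53.6656 = 209.1983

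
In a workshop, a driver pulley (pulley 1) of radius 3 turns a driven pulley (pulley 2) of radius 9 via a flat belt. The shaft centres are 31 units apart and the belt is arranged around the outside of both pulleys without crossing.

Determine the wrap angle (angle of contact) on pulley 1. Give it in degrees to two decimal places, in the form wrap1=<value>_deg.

wrap1=157.68_deg

open belt: β = asin((r2−r1)/C) = asin(6/31) = 11.1599°
wrap1 = π − 2β = 157.6801°
wrap2 = π + 2β = 202.3199°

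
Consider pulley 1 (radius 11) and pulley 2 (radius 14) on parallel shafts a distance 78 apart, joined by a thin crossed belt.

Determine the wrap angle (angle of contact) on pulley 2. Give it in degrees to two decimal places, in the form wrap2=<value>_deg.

wrap2=217.39_deg

crossed belt: β = asin((r1+r2)/C) = asin(25/78) = 18.6939°
wrap1 = wrap2 = π + 2β = 217.3879°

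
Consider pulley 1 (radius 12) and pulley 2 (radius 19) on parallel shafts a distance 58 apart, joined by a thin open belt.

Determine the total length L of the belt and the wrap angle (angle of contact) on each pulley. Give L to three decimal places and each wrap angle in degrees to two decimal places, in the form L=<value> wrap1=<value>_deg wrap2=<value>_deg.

open belt: β = asin((r2−r1)/C) = asin(7/58) = 6.9319°
wrap1 = π − 2β = 166.1362°
wrap2 = π + 2β = 193.8638°
tangent length = C·cosβ = 57.5760
L = r1·wrap1 + r2·wrap2 + 2·C·cosβ = 12·2.8996 + 19·3.3836 + 2·57.5760 = 214.2352

L=214.235 wrap1=166.14_deg wrap2=193.86_deg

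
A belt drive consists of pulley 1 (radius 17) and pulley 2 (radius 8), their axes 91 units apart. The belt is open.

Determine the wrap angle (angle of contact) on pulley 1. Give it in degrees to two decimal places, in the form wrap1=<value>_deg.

wrap1=191.35_deg

open belt: β = asin((r2−r1)/C) = asin(-9/91) = -5.6759°
wrap1 = π − 2β = 191.3518°
wrap2 = π + 2β = 168.6482°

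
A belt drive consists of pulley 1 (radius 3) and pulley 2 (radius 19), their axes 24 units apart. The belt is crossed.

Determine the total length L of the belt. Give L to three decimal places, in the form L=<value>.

L=139.323

crossed belt: β = asin((r1+r2)/C) = asin(22/24) = 66.4435°
wrap1 = wrap2 = π + 2β = 312.8871°
tangent length = C·cosβ = 9.5917
L = (r1+r2)·wrap + 2·C·cosβ = 22·5.4609 + 2·9.5917 = 139.3233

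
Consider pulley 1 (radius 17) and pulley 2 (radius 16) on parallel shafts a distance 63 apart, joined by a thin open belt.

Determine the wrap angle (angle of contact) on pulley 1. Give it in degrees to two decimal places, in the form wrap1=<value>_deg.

open belt: β = asin((r2−r1)/C) = asin(-1/63) = -0.9095°
wrap1 = π − 2β = 181.8190°
wrap2 = π + 2β = 178.1810°

wrap1=181.82_deg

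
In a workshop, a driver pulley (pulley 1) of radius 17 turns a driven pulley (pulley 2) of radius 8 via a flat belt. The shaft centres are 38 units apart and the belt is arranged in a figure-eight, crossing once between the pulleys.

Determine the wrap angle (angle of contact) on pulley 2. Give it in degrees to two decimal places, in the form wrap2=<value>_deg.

crossed belt: β = asin((r1+r2)/C) = asin(25/38) = 41.1395°
wrap1 = wrap2 = π + 2β = 262.2790°

wrap2=262.28_deg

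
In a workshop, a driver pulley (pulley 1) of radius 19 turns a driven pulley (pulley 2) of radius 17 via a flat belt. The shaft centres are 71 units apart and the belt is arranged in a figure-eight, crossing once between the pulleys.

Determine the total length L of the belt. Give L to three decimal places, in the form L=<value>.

L=273.776

crossed belt: β = asin((r1+r2)/C) = asin(36/71) = 30.4670°
wrap1 = wrap2 = π + 2β = 240.9340°
tangent length = C·cosβ = 61.1964
L = (r1+r2)·wrap + 2·C·cosβ = 36·4.2051 + 2·61.1964 = 273.7761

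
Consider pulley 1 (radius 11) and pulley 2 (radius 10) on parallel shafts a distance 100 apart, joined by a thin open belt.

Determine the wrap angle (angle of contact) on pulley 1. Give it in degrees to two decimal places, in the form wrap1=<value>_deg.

open belt: β = asin((r2−r1)/C) = asin(-1/100) = -0.5730°
wrap1 = π − 2β = 181.1459°
wrap2 = π + 2β = 178.8541°

wrap1=181.15_deg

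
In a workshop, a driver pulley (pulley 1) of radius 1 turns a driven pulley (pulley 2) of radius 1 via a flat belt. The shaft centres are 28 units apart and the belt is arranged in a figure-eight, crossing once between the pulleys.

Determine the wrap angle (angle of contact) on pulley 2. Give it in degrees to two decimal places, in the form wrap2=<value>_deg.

crossed belt: β = asin((r1+r2)/C) = asin(2/28) = 4.0960°
wrap1 = wrap2 = π + 2β = 188.1921°

wrap2=188.19_deg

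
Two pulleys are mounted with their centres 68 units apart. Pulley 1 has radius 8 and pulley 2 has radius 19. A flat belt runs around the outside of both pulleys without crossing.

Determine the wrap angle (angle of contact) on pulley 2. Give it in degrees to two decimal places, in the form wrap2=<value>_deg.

wrap2=198.62_deg

open belt: β = asin((r2−r1)/C) = asin(11/68) = 9.3093°
wrap1 = π − 2β = 161.3813°
wrap2 = π + 2β = 198.6187°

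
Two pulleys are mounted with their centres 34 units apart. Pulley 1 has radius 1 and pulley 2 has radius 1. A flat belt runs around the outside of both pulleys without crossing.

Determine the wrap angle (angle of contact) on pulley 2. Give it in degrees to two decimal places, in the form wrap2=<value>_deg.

wrap2=180.00_deg

open belt: β = asin((r2−r1)/C) = asin(0/34) = 0.0000°
wrap1 = π − 2β = 180.0000°
wrap2 = π + 2β = 180.0000°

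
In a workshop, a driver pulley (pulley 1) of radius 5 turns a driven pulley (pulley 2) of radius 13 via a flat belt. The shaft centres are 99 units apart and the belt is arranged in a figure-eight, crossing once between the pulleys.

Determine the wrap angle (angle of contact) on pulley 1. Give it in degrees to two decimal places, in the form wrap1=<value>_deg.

wrap1=200.95_deg

crossed belt: β = asin((r1+r2)/C) = asin(18/99) = 10.4757°
wrap1 = wrap2 = π + 2β = 200.9514°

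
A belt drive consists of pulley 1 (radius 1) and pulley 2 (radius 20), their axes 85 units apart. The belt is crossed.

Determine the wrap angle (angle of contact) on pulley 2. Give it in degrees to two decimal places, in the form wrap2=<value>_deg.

wrap2=208.61_deg

crossed belt: β = asin((r1+r2)/C) = asin(21/85) = 14.3035°
wrap1 = wrap2 = π + 2β = 208.6071°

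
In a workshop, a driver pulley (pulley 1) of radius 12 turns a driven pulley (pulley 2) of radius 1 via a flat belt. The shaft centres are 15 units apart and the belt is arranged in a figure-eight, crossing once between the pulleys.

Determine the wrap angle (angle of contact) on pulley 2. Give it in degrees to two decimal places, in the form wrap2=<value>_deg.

wrap2=300.15_deg

crossed belt: β = asin((r1+r2)/C) = asin(13/15) = 60.0736°
wrap1 = wrap2 = π + 2β = 300.1471°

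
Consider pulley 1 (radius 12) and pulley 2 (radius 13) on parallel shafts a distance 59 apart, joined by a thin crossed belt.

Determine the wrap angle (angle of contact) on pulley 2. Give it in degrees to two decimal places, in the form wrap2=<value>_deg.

wrap2=230.14_deg

crossed belt: β = asin((r1+r2)/C) = asin(25/59) = 25.0702°
wrap1 = wrap2 = π + 2β = 230.1405°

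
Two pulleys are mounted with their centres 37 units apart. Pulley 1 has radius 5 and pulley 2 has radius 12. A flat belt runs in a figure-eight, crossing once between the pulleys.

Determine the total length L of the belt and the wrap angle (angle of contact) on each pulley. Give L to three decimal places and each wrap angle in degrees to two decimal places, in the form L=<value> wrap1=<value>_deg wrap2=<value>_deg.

crossed belt: β = asin((r1+r2)/C) = asin(17/37) = 27.3522°
wrap1 = wrap2 = π + 2β = 234.7045°
tangent length = C·cosβ = 32.8634
L = (r1+r2)·wrap + 2·C·cosβ = 17·4.0964 + 2·32.8634 = 135.3649

L=135.365 wrap1=234.70_deg wrap2=234.70_deg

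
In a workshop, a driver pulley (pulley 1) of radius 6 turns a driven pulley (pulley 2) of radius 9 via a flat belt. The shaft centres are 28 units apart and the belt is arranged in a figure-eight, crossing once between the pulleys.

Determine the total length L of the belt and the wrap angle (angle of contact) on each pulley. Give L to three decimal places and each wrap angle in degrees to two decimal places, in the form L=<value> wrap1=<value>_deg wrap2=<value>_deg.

crossed belt: β = asin((r1+r2)/C) = asin(15/28) = 32.3924°
wrap1 = wrap2 = π + 2β = 244.7847°
tangent length = C·cosβ = 23.6432
L = (r1+r2)·wrap + 2·C·cosβ = 15·4.2723 + 2·23.6432 = 111.3709

L=111.371 wrap1=244.78_deg wrap2=244.78_deg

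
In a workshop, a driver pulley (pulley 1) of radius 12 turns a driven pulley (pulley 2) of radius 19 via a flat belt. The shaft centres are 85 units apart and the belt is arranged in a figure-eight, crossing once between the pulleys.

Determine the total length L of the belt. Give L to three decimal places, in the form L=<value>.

crossed belt: β = asin((r1+r2)/C) = asin(31/85) = 21.3895°
wrap1 = wrap2 = π + 2β = 222.7790°
tangent length = C·cosβ = 79.1454
L = (r1+r2)·wrap + 2·C·cosβ = 31·3.8882 + 2·79.1454 = 278.8259

L=278.826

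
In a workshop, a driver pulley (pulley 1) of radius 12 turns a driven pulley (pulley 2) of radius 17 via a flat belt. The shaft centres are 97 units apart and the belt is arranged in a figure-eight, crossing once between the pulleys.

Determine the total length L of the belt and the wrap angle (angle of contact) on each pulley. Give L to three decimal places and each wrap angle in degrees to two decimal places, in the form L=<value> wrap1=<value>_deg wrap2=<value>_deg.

crossed belt: β = asin((r1+r2)/C) = asin(29/97) = 17.3957°
wrap1 = wrap2 = π + 2β = 214.7914°
tangent length = C·cosβ = 92.5635
L = (r1+r2)·wrap + 2·C·cosβ = 29·3.7488 + 2·92.5635 = 293.8427

L=293.843 wrap1=214.79_deg wrap2=214.79_deg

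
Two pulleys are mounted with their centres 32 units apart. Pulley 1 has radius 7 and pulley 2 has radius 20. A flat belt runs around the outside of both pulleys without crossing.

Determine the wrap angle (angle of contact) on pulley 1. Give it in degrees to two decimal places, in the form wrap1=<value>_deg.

wrap1=132.06_deg

open belt: β = asin((r2−r1)/C) = asin(13/32) = 23.9695°
wrap1 = π − 2β = 132.0610°
wrap2 = π + 2β = 227.9390°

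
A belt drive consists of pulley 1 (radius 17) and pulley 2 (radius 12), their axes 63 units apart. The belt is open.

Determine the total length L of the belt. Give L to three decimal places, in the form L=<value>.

L=217.503

open belt: β = asin((r2−r1)/C) = asin(-5/63) = -4.5521°
wrap1 = π − 2β = 189.1041°
wrap2 = π + 2β = 170.8959°
tangent length = C·cosβ = 62.8013
L = r1·wrap1 + r2·wrap2 + 2·C·cosβ = 17·3.3005 + 12·2.9827 + 2·62.8013 = 217.5032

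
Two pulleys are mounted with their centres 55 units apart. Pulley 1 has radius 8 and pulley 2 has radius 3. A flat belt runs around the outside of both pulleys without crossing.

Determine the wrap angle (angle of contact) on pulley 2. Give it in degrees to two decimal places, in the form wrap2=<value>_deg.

wrap2=169.57_deg

open belt: β = asin((r2−r1)/C) = asin(-5/55) = -5.2159°
wrap1 = π − 2β = 190.4318°
wrap2 = π + 2β = 169.5682°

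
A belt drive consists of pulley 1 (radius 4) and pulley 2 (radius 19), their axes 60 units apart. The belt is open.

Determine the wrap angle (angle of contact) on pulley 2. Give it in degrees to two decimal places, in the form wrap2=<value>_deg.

wrap2=208.96_deg

open belt: β = asin((r2−r1)/C) = asin(15/60) = 14.4775°
wrap1 = π − 2β = 151.0450°
wrap2 = π + 2β = 208.9550°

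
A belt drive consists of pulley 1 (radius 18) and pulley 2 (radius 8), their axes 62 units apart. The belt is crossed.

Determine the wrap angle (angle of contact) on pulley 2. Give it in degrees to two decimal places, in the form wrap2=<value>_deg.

wrap2=229.59_deg

crossed belt: β = asin((r1+r2)/C) = asin(26/62) = 24.7939°
wrap1 = wrap2 = π + 2β = 229.5877°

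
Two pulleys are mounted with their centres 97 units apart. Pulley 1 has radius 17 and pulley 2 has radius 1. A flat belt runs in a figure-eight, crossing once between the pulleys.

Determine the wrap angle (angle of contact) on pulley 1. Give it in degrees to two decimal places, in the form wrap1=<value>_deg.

wrap1=201.39_deg

crossed belt: β = asin((r1+r2)/C) = asin(18/97) = 10.6942°
wrap1 = wrap2 = π + 2β = 201.3884°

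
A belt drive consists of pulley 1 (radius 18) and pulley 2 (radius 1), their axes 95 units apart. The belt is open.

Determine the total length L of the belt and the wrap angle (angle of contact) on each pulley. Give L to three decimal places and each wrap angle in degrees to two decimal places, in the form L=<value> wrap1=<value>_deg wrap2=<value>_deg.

L=252.741 wrap1=200.62_deg wrap2=159.38_deg

open belt: β = asin((r2−r1)/C) = asin(-17/95) = -10.3085°
wrap1 = π − 2β = 200.6169°
wrap2 = π + 2β = 159.3831°
tangent length = C·cosβ = 93.4666
L = r1·wrap1 + r2·wrap2 + 2·C·cosβ = 18·3.5014 + 1·2.7818 + 2·93.4666 = 252.7406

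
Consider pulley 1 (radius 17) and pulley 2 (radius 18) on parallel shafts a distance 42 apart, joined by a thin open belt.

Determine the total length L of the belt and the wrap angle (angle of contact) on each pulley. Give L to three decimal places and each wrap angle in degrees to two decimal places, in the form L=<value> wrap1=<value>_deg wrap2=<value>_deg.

L=193.980 wrap1=177.27_deg wrap2=182.73_deg

open belt: β = asin((r2−r1)/C) = asin(1/42) = 1.3643°
wrap1 = π − 2β = 177.2714°
wrap2 = π + 2β = 182.7286°
tangent length = C·cosβ = 41.9881
L = r1·wrap1 + r2·wrap2 + 2·C·cosβ = 17·3.0940 + 18·3.1892 + 2·41.9881 = 193.9796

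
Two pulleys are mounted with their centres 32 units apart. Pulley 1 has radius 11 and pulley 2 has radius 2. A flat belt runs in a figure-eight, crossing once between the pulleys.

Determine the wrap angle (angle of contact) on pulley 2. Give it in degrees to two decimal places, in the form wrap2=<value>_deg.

crossed belt: β = asin((r1+r2)/C) = asin(13/32) = 23.9695°
wrap1 = wrap2 = π + 2β = 227.9390°

wrap2=227.94_deg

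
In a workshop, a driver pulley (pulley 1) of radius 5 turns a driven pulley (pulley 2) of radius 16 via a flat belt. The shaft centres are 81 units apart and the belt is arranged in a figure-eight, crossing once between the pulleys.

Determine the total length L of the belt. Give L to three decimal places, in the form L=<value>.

crossed belt: β = asin((r1+r2)/C) = asin(21/81) = 15.0261°
wrap1 = wrap2 = π + 2β = 210.0522°
tangent length = C·cosβ = 78.2304
L = (r1+r2)·wrap + 2·C·cosβ = 21·3.6661 + 2·78.2304 = 233.4490

L=233.449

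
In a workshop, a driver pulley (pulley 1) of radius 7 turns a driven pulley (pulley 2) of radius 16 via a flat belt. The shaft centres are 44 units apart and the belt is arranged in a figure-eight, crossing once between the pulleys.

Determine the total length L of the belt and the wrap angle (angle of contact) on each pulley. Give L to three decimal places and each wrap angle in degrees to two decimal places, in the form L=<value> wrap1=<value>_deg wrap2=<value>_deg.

L=172.579 wrap1=243.03_deg wrap2=243.03_deg

crossed belt: β = asin((r1+r2)/C) = asin(23/44) = 31.5154°
wrap1 = wrap2 = π + 2β = 243.0307°
tangent length = C·cosβ = 37.5100
L = (r1+r2)·wrap + 2·C·cosβ = 23·4.2417 + 2·37.5100 = 172.5788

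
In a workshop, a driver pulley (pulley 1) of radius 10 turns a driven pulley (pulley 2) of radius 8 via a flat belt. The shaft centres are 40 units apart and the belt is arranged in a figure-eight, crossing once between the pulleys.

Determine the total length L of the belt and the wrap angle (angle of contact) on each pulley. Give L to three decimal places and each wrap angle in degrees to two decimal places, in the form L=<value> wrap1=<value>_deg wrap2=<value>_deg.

crossed belt: β = asin((r1+r2)/C) = asin(18/40) = 26.7437°
wrap1 = wrap2 = π + 2β = 233.4874°
tangent length = C·cosβ = 35.7211
L = (r1+r2)·wrap + 2·C·cosβ = 18·4.0751 + 2·35.7211 = 144.7945

L=144.795 wrap1=233.49_deg wrap2=233.49_deg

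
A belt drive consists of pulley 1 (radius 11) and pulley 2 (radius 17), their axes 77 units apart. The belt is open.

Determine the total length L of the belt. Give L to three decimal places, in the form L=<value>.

L=242.432

open belt: β = asin((r2−r1)/C) = asin(6/77) = 4.4691°
wrap1 = π − 2β = 171.0617°
wrap2 = π + 2β = 188.9383°
tangent length = C·cosβ = 76.7659
L = r1·wrap1 + r2·wrap2 + 2·C·cosβ = 11·2.9856 + 17·3.2976 + 2·76.7659 = 242.4324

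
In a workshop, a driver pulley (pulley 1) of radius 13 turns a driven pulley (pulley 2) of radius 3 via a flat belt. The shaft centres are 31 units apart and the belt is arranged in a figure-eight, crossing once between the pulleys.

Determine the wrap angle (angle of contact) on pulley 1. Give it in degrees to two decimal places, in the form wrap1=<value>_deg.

wrap1=242.15_deg

crossed belt: β = asin((r1+r2)/C) = asin(16/31) = 31.0730°
wrap1 = wrap2 = π + 2β = 242.1459°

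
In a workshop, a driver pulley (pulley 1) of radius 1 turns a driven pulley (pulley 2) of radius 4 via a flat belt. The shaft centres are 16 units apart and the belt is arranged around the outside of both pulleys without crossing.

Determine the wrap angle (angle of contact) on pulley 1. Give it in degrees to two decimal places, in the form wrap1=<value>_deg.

wrap1=158.39_deg

open belt: β = asin((r2−r1)/C) = asin(3/16) = 10.8069°
wrap1 = π − 2β = 158.3862°
wrap2 = π + 2β = 201.6138°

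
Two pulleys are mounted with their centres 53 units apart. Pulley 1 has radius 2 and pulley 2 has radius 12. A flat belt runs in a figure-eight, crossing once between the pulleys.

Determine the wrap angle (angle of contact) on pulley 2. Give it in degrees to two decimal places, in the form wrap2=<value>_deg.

crossed belt: β = asin((r1+r2)/C) = asin(14/53) = 15.3165°
wrap1 = wrap2 = π + 2β = 210.6330°

wrap2=210.63_deg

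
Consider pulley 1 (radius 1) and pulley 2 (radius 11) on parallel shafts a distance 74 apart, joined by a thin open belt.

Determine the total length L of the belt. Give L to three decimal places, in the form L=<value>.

L=187.053

open belt: β = asin((r2−r1)/C) = asin(10/74) = 7.7664°
wrap1 = π − 2β = 164.4671°
wrap2 = π + 2β = 195.5329°
tangent length = C·cosβ = 73.3212
L = r1·wrap1 + r2·wrap2 + 2·C·cosβ = 1·2.8705 + 11·3.4127 + 2·73.3212 = 187.0525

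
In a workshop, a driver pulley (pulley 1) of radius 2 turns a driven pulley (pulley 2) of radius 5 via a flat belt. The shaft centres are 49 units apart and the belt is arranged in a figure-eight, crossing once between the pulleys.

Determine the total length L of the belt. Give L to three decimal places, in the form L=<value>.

crossed belt: β = asin((r1+r2)/C) = asin(7/49) = 8.2132°
wrap1 = wrap2 = π + 2β = 196.4264°
tangent length = C·cosβ = 48.4974
L = (r1+r2)·wrap + 2·C·cosβ = 7·3.4283 + 2·48.4974 = 120.9929

L=120.993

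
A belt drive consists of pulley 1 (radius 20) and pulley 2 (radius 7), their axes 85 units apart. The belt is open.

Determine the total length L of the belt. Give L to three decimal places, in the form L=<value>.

L=256.815

open belt: β = asin((r2−r1)/C) = asin(-13/85) = -8.7974°
wrap1 = π − 2β = 197.5948°
wrap2 = π + 2β = 162.4052°
tangent length = C·cosβ = 84.0000
L = r1·wrap1 + r2·wrap2 + 2·C·cosβ = 20·3.4487 + 7·2.8345 + 2·84.0000 = 256.8151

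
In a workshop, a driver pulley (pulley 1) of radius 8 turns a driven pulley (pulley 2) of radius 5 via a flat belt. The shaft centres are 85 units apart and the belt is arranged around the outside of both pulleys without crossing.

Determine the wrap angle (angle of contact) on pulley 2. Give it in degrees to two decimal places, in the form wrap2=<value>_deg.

open belt: β = asin((r2−r1)/C) = asin(-3/85) = -2.0226°
wrap1 = π − 2β = 184.0452°
wrap2 = π + 2β = 175.9548°

wrap2=175.95_deg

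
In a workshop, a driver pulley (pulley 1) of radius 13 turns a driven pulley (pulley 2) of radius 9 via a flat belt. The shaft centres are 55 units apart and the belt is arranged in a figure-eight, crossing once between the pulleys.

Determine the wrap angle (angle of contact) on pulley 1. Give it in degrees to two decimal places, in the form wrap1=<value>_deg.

crossed belt: β = asin((r1+r2)/C) = asin(22/55) = 23.5782°
wrap1 = wrap2 = π + 2β = 227.1564°

wrap1=227.16_deg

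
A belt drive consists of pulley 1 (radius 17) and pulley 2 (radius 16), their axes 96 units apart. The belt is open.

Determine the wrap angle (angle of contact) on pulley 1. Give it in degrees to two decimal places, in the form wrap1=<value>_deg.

wrap1=181.19_deg

open belt: β = asin((r2−r1)/C) = asin(-1/96) = -0.5968°
wrap1 = π − 2β = 181.1937°
wrap2 = π + 2β = 178.8063°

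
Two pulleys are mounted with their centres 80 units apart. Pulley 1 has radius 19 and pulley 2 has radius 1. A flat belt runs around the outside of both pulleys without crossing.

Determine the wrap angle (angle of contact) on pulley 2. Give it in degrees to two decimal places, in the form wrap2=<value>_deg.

open belt: β = asin((r2−r1)/C) = asin(-18/80) = -13.0029°
wrap1 = π − 2β = 206.0058°
wrap2 = π + 2β = 153.9942°

wrap2=153.99_deg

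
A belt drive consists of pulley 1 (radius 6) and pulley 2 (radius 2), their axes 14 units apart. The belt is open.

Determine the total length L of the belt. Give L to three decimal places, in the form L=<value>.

L=54.284

open belt: β = asin((r2−r1)/C) = asin(-4/14) = -16.6015°
wrap1 = π − 2β = 213.2031°
wrap2 = π + 2β = 146.7969°
tangent length = C·cosβ = 13.4164
L = r1·wrap1 + r2·wrap2 + 2·C·cosβ = 6·3.7211 + 2·2.5621 + 2·13.4164 = 54.2836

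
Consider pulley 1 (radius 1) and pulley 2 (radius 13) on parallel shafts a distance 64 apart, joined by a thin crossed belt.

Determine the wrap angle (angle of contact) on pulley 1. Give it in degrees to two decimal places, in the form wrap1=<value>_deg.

crossed belt: β = asin((r1+r2)/C) = asin(14/64) = 12.6356°
wrap1 = wrap2 = π + 2β = 205.2713°

wrap1=205.27_deg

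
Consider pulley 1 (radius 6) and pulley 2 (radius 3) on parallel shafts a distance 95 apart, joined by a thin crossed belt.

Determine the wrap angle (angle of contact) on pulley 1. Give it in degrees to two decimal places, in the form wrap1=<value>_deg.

wrap1=190.87_deg

crossed belt: β = asin((r1+r2)/C) = asin(9/95) = 5.4362°
wrap1 = wrap2 = π + 2β = 190.8723°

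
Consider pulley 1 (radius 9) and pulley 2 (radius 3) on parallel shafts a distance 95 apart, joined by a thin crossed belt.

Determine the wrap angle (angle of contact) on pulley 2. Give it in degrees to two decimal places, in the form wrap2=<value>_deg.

crossed belt: β = asin((r1+r2)/C) = asin(12/95) = 7.2567°
wrap1 = wrap2 = π + 2β = 194.5135°

wrap2=194.51_deg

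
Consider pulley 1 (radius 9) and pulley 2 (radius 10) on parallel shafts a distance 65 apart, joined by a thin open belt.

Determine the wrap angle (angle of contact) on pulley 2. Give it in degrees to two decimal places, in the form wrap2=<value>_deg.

wrap2=181.76_deg

open belt: β = asin((r2−r1)/C) = asin(1/65) = 0.8815°
wrap1 = π − 2β = 178.2370°
wrap2 = π + 2β = 181.7630°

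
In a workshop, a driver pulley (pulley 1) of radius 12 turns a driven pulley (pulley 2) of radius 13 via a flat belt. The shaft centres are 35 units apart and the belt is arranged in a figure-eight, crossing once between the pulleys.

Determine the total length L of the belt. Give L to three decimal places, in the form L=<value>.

L=167.310

crossed belt: β = asin((r1+r2)/C) = asin(25/35) = 45.5847°
wrap1 = wrap2 = π + 2β = 271.1694°
tangent length = C·cosβ = 24.4949
L = (r1+r2)·wrap + 2·C·cosβ = 25·4.7328 + 2·24.4949 = 167.3098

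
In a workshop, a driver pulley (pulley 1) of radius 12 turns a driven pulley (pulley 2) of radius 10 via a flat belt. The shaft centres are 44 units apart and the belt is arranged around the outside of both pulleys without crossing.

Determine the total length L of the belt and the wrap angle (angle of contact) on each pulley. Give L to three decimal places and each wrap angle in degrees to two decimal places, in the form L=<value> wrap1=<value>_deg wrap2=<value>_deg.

open belt: β = asin((r2−r1)/C) = asin(-2/44) = -2.6053°
wrap1 = π − 2β = 185.2105°
wrap2 = π + 2β = 174.7895°
tangent length = C·cosβ = 43.9545
L = r1·wrap1 + r2·wrap2 + 2·C·cosβ = 12·3.2325 + 10·3.0507 + 2·43.9545 = 157.2060

L=157.206 wrap1=185.21_deg wrap2=174.79_deg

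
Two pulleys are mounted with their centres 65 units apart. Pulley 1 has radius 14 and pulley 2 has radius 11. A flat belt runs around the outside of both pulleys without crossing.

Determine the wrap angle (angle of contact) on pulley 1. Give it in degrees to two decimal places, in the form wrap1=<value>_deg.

wrap1=185.29_deg

open belt: β = asin((r2−r1)/C) = asin(-3/65) = -2.6454°
wrap1 = π − 2β = 185.2907°
wrap2 = π + 2β = 174.7093°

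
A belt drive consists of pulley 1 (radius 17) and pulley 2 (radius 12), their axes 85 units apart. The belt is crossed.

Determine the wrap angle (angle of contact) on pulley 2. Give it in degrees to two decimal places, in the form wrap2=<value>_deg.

crossed belt: β = asin((r1+r2)/C) = asin(29/85) = 19.9486°
wrap1 = wrap2 = π + 2β = 219.8971°

wrap2=219.90_deg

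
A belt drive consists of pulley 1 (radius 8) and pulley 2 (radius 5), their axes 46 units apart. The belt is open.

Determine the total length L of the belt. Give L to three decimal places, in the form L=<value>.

open belt: β = asin((r2−r1)/C) = asin(-3/46) = -3.7393°
wrap1 = π − 2β = 187.4787°
wrap2 = π + 2β = 172.5213°
tangent length = C·cosβ = 45.9021
L = r1·wrap1 + r2·wrap2 + 2·C·cosβ = 8·3.2721 + 5·3.0111 + 2·45.9021 = 133.0364

L=133.036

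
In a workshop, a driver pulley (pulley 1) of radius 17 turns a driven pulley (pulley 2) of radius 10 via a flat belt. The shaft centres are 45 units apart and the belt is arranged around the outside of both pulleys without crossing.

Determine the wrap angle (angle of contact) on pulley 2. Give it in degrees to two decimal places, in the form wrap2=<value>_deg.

open belt: β = asin((r2−r1)/C) = asin(-7/45) = -8.9490°
wrap1 = π − 2β = 197.8980°
wrap2 = π + 2β = 162.1020°

wrap2=162.10_deg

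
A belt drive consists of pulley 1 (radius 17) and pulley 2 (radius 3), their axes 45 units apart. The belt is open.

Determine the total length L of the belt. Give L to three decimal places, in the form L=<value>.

open belt: β = asin((r2−r1)/C) = asin(-14/45) = -18.1262°
wrap1 = π − 2β = 216.2524°
wrap2 = π + 2β = 143.7476°
tangent length = C·cosβ = 42.7668
L = r1·wrap1 + r2·wrap2 + 2·C·cosβ = 17·3.7743 + 3·2.5089 + 2·42.7668 = 157.2236

L=157.224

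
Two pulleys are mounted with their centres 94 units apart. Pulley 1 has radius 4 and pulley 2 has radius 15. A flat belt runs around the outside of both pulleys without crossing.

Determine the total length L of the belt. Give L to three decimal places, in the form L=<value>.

L=248.979

open belt: β = asin((r2−r1)/C) = asin(11/94) = 6.7202°
wrap1 = π − 2β = 166.5596°
wrap2 = π + 2β = 193.4404°
tangent length = C·cosβ = 93.3542
L = r1·wrap1 + r2·wrap2 + 2·C·cosβ = 4·2.9070 + 15·3.3762 + 2·93.3542 = 248.9790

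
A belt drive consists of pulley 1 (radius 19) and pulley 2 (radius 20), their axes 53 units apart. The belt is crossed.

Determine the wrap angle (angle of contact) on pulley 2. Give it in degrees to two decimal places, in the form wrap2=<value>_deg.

crossed belt: β = asin((r1+r2)/C) = asin(39/53) = 47.3790°
wrap1 = wrap2 = π + 2β = 274.7580°

wrap2=274.76_deg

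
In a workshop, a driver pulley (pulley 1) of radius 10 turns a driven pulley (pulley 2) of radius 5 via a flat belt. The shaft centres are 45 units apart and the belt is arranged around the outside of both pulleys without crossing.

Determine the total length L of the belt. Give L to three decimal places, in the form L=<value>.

L=137.680

open belt: β = asin((r2−r1)/C) = asin(-5/45) = -6.3794°
wrap1 = π − 2β = 192.7587°
wrap2 = π + 2β = 167.2413°
tangent length = C·cosβ = 44.7214
L = r1·wrap1 + r2·wrap2 + 2·C·cosβ = 10·3.3643 + 5·2.9189 + 2·44.7214 = 137.6800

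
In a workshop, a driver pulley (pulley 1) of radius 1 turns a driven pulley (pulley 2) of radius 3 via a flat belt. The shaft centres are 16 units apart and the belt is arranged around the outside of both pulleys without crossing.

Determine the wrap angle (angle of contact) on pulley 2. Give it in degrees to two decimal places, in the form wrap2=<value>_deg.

open belt: β = asin((r2−r1)/C) = asin(2/16) = 7.1808°
wrap1 = π − 2β = 165.6385°
wrap2 = π + 2β = 194.3615°

wrap2=194.36_deg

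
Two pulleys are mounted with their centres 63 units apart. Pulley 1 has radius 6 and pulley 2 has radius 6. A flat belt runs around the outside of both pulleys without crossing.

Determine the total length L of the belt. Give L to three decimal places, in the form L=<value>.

L=163.699

open belt: β = asin((r2−r1)/C) = asin(0/63) = 0.0000°
wrap1 = π − 2β = 180.0000°
wrap2 = π + 2β = 180.0000°
tangent length = C·cosβ = 63.0000
L = r1·wrap1 + r2·wrap2 + 2·C·cosβ = 6·3.1416 + 6·3.1416 + 2·63.0000 = 163.6991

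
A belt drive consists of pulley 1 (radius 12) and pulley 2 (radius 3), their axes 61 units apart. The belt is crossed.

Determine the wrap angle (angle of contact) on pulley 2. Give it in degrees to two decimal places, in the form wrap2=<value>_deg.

crossed belt: β = asin((r1+r2)/C) = asin(15/61) = 14.2351°
wrap1 = wrap2 = π + 2β = 208.4702°

wrap2=208.47_deg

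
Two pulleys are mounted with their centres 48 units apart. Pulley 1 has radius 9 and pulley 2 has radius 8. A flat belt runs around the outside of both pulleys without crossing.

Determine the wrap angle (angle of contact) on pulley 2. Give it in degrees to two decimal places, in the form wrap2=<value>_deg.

wrap2=177.61_deg

open belt: β = asin((r2−r1)/C) = asin(-1/48) = -1.1937°
wrap1 = π − 2β = 182.3875°
wrap2 = π + 2β = 177.6125°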